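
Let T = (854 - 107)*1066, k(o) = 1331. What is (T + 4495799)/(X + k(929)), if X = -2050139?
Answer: -5292101/2048808 ≈ -2.5830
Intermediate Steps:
T = 796302 (T = 747*1066 = 796302)
(T + 4495799)/(X + k(929)) = (796302 + 4495799)/(-2050139 + 1331) = 5292101/(-2048808) = 5292101*(-1/2048808) = -5292101/2048808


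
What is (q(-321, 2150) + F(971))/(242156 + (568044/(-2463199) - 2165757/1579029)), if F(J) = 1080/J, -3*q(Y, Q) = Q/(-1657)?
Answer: 9667039023064106810/1515387515085877148762079 ≈ 6.3793e-6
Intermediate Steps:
q(Y, Q) = Q/4971 (q(Y, Q) = -Q/(3*(-1657)) = -Q*(-1)/(3*1657) = -(-1)*Q/4971 = Q/4971)
(q(-321, 2150) + F(971))/(242156 + (568044/(-2463199) - 2165757/1579029)) = ((1/4971)*2150 + 1080/971)/(242156 + (568044/(-2463199) - 2165757/1579029)) = (2150/4971 + 1080*(1/971))/(242156 + (568044*(-1/2463199) - 2165757*1/1579029)) = (2150/4971 + 1080/971)/(242156 + (-568044/2463199 - 721919/526343)) = 7456330/(4826841*(242156 - 2077216141973/1296487551257)) = 7456330/(4826841*(313950162246048119/1296487551257)) = (7456330/4826841)*(1296487551257/313950162246048119) = 9667039023064106810/1515387515085877148762079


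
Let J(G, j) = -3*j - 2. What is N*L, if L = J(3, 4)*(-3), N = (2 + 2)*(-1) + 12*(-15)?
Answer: -7728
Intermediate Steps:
J(G, j) = -2 - 3*j
N = -184 (N = 4*(-1) - 180 = -4 - 180 = -184)
L = 42 (L = (-2 - 3*4)*(-3) = (-2 - 12)*(-3) = -14*(-3) = 42)
N*L = -184*42 = -7728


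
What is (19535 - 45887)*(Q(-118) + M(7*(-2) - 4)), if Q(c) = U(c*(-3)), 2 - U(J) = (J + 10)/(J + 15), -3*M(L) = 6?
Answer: 1065792/41 ≈ 25995.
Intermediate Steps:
M(L) = -2 (M(L) = -1/3*6 = -2)
U(J) = 2 - (10 + J)/(15 + J) (U(J) = 2 - (J + 10)/(J + 15) = 2 - (10 + J)/(15 + J))
Q(c) = (20 - 3*c)/(15 - 3*c) (Q(c) = (20 + c*(-3))/(15 + c*(-3)) = (20 - 3*c)/(15 - 3*c))
(19535 - 45887)*(Q(-118) + M(7*(-2) - 4)) = (19535 - 45887)*((-20/3 - 118)/(-5 - 118) - 2) = -26352*(-374/3/(-123) - 2) = -26352*(-1/123*(-374/3) - 2) = -26352*(374/369 - 2) = -26352*(-364/369) = 1065792/41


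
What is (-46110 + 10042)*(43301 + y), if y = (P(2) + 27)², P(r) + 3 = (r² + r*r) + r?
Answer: -1603475076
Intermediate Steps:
P(r) = -3 + r + 2*r² (P(r) = -3 + ((r² + r*r) + r) = -3 + ((r² + r²) + r) = -3 + (2*r² + r) = -3 + (r + 2*r²) = -3 + r + 2*r²)
y = 1156 (y = ((-3 + 2 + 2*2²) + 27)² = ((-3 + 2 + 2*4) + 27)² = ((-3 + 2 + 8) + 27)² = (7 + 27)² = 34² = 1156)
(-46110 + 10042)*(43301 + y) = (-46110 + 10042)*(43301 + 1156) = -36068*44457 = -1603475076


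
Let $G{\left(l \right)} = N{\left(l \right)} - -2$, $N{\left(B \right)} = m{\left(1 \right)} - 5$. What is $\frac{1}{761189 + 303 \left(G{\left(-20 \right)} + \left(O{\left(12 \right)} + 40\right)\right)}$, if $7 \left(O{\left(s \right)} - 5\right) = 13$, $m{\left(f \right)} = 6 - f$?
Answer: $\frac{7}{5431949} \approx 1.2887 \cdot 10^{-6}$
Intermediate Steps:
$O{\left(s \right)} = \frac{48}{7}$ ($O{\left(s \right)} = 5 + \frac{1}{7} \cdot 13 = 5 + \frac{13}{7} = \frac{48}{7}$)
$N{\left(B \right)} = 0$ ($N{\left(B \right)} = \left(6 - 1\right) - 5 = 5 - 5 = 0$)
$G{\left(l \right)} = 2$ ($G{\left(l \right)} = 0 - -2 = 0 + 2 = 2$)
$\frac{1}{761189 + 303 \left(G{\left(-20 \right)} + \left(O{\left(12 \right)} + 40\right)\right)} = \frac{1}{761189 + 303 \left(2 + \left(\frac{48}{7} + 40\right)\right)} = \frac{1}{761189 + 303 \left(2 + \frac{328}{7}\right)} = \frac{1}{761189 + 303 \cdot \frac{342}{7}} = \frac{1}{761189 + \frac{103626}{7}} = \frac{1}{\frac{5431949}{7}} = \frac{7}{5431949}$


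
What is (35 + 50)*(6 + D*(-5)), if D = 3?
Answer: -765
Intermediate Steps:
(35 + 50)*(6 + D*(-5)) = (35 + 50)*(6 + 3*(-5)) = 85*(6 - 15) = 85*(-9) = -765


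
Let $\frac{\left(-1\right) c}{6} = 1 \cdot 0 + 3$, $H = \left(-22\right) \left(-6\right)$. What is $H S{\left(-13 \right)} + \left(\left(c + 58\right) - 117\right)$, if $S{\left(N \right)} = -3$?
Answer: $-473$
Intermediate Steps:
$H = 132$
$c = -18$ ($c = - 6 \left(1 \cdot 0 + 3\right) = - 6 \left(0 + 3\right) = \left(-6\right) 3 = -18$)
$H S{\left(-13 \right)} + \left(\left(c + 58\right) - 117\right) = 132 \left(-3\right) + \left(\left(-18 + 58\right) - 117\right) = -396 + \left(40 - 117\right) = -396 - 77 = -473$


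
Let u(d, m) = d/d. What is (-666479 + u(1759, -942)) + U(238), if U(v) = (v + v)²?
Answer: -439902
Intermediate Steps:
u(d, m) = 1
U(v) = 4*v² (U(v) = (2*v)² = 4*v²)
(-666479 + u(1759, -942)) + U(238) = (-666479 + 1) + 4*238² = -666478 + 4*56644 = -666478 + 226576 = -439902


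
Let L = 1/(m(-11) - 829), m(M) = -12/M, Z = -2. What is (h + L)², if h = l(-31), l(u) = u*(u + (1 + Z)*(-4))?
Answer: 58103238012304/82937449 ≈ 7.0057e+5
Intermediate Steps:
l(u) = u*(4 + u) (l(u) = u*(u + (1 - 2)*(-4)) = u*(u - 1*(-4)) = u*(u + 4) = u*(4 + u))
L = -11/9107 (L = 1/(-12/(-11) - 829) = 1/(-12*(-1/11) - 829) = 1/(12/11 - 829) = 1/(-9107/11) = -11/9107 ≈ -0.0012079)
h = 837 (h = -31*(4 - 31) = -31*(-27) = 837)
(h + L)² = (837 - 11/9107)² = (7622548/9107)² = 58103238012304/82937449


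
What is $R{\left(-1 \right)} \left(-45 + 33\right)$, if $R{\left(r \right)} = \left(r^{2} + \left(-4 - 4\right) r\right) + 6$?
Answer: $-180$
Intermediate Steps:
$R{\left(r \right)} = 6 + r^{2} - 8 r$ ($R{\left(r \right)} = \left(r^{2} + \left(-4 - 4\right) r\right) + 6 = \left(r^{2} - 8 r\right) + 6 = 6 + r^{2} - 8 r$)
$R{\left(-1 \right)} \left(-45 + 33\right) = \left(6 + \left(-1\right)^{2} - -8\right) \left(-45 + 33\right) = \left(6 + 1 + 8\right) \left(-12\right) = 15 \left(-12\right) = -180$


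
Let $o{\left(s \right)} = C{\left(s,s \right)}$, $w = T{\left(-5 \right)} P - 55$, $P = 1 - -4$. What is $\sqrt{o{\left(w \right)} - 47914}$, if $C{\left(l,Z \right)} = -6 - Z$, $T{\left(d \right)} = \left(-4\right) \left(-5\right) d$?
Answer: $i \sqrt{47365} \approx 217.64 i$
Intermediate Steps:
$P = 5$ ($P = 1 + 4 = 5$)
$T{\left(d \right)} = 20 d$
$w = -555$ ($w = 20 \left(-5\right) 5 - 55 = \left(-100\right) 5 - 55 = -500 - 55 = -555$)
$o{\left(s \right)} = -6 - s$
$\sqrt{o{\left(w \right)} - 47914} = \sqrt{\left(-6 - -555\right) - 47914} = \sqrt{\left(-6 + 555\right) - 47914} = \sqrt{549 - 47914} = \sqrt{-47365} = i \sqrt{47365}$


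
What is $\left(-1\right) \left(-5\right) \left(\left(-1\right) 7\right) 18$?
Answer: $-630$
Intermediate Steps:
$\left(-1\right) \left(-5\right) \left(\left(-1\right) 7\right) 18 = 5 \left(-7\right) 18 = \left(-35\right) 18 = -630$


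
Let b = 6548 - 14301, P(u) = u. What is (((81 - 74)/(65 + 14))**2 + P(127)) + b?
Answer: -47593817/6241 ≈ -7626.0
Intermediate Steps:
b = -7753
(((81 - 74)/(65 + 14))**2 + P(127)) + b = (((81 - 74)/(65 + 14))**2 + 127) - 7753 = ((7/79)**2 + 127) - 7753 = (49/6241 + 127) - 7753 = 792656/6241 - 7753 = -47593817/6241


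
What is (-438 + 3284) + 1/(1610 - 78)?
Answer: 4360073/1532 ≈ 2846.0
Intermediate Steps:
(-438 + 3284) + 1/(1610 - 78) = 2846 + 1/1532 = 4360073/1532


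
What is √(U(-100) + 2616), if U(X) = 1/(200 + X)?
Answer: √261601/10 ≈ 51.147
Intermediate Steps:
√(U(-100) + 2616) = √(1/(200 - 100) + 2616) = √(1/100 + 2616) = √(261601/100) = √261601/10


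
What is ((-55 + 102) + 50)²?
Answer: 9409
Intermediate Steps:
((-55 + 102) + 50)² = (47 + 50)² = 97² = 9409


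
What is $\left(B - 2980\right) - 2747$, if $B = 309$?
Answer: $-5418$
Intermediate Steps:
$\left(B - 2980\right) - 2747 = \left(309 - 2980\right) - 2747 = -2671 - 2747 = -5418$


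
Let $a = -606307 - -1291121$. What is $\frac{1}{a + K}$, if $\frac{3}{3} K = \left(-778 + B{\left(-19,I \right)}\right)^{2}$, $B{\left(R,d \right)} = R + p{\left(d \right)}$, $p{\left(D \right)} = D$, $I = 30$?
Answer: $\frac{1}{1273103} \approx 7.8548 \cdot 10^{-7}$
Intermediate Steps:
$B{\left(R,d \right)} = R + d$
$K = 588289$ ($K = \left(-778 + \left(-19 + 30\right)\right)^{2} = \left(-778 + 11\right)^{2} = \left(-767\right)^{2} = 588289$)
$a = 684814$ ($a = -606307 + 1291121 = 684814$)
$\frac{1}{a + K} = \frac{1}{684814 + 588289} = \frac{1}{1273103}$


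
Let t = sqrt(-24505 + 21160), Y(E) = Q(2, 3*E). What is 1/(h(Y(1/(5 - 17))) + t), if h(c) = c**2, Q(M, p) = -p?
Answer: 16/856321 - 256*I*sqrt(3345)/856321 ≈ 1.8685e-5 - 0.01729*I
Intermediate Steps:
Y(E) = -3*E
t = I*sqrt(3345) (t = sqrt(-3345) = I*sqrt(3345) ≈ 57.836*I)
1/(h(Y(1/(5 - 17))) + t) = 1/((-3/(5 - 17))**2 + I*sqrt(3345)) = 1/((-3/(-12))**2 + I*sqrt(3345)) = 1/((-3*(-1/12))**2 + I*sqrt(3345)) = 1/((1/4)**2 + I*sqrt(3345)) = 1/(1/16 + I*sqrt(3345))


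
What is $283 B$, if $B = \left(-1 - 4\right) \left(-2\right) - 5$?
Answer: $1415$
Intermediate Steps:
$B = 5$ ($B = \left(-5\right) \left(-2\right) - 5 = 10 - 5 = 5$)
$283 B = 283 \cdot 5 = 1415$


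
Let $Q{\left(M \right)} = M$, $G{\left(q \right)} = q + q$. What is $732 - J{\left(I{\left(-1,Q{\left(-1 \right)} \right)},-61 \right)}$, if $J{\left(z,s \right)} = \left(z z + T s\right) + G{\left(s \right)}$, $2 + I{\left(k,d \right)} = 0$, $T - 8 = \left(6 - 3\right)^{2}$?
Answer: $1887$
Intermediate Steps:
$G{\left(q \right)} = 2 q$
$T = 17$ ($T = 8 + \left(6 - 3\right)^{2} = 8 + 3^{2} = 8 + 9 = 17$)
$I{\left(k,d \right)} = -2$ ($I{\left(k,d \right)} = -2 + 0 = -2$)
$J{\left(z,s \right)} = z^{2} + 19 s$ ($J{\left(z,s \right)} = \left(z z + 17 s\right) + 2 s = \left(z^{2} + 17 s\right) + 2 s = z^{2} + 19 s$)
$732 - J{\left(I{\left(-1,Q{\left(-1 \right)} \right)},-61 \right)} = 732 - \left(\left(-2\right)^{2} + 19 \left(-61\right)\right) = 732 - \left(4 - 1159\right) = 732 - -1155 = 732 + 1155 = 1887$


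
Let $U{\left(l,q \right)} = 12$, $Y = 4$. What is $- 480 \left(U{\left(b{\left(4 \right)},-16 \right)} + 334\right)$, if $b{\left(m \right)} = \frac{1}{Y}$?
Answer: $-166080$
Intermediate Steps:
$b{\left(m \right)} = \frac{1}{4}$
$- 480 \left(U{\left(b{\left(4 \right)},-16 \right)} + 334\right) = - 480 \left(12 + 334\right) = \left(-480\right) 346 = -166080$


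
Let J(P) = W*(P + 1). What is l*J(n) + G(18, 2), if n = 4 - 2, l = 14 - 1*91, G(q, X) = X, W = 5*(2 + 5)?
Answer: -8083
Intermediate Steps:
W = 35 (W = 5*7 = 35)
l = -77 (l = 14 - 91 = -77)
n = 2
J(P) = 35 + 35*P (J(P) = 35*(P + 1) = 35*(1 + P) = 35 + 35*P)
l*J(n) + G(18, 2) = -77*(35 + 35*2) + 2 = -77*(35 + 70) + 2 = -77*105 + 2 = -8085 + 2 = -8083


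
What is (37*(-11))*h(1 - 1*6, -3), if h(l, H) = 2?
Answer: -814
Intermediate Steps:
(37*(-11))*h(1 - 1*6, -3) = (37*(-11))*2 = -407*2 = -814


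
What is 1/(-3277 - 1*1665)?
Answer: -1/4942 ≈ -0.00020235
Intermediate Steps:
1/(-3277 - 1*1665) = 1/(-3277 - 1665) = 1/(-4942) = -1/4942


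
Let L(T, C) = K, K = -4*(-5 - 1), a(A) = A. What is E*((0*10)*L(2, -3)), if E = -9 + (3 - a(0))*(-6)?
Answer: 0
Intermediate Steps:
K = 24 (K = -4*(-6) = 24)
L(T, C) = 24
E = -27 (E = -9 + (3 - 1*0)*(-6) = -9 + (3 + 0)*(-6) = -9 + 3*(-6) = -9 - 18 = -27)
E*((0*10)*L(2, -3)) = -27*0*10*24 = -0*24 = -27*0 = 0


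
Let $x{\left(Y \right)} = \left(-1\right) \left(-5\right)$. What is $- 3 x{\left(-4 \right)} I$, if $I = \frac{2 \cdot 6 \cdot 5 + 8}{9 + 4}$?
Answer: $- \frac{1020}{13} \approx -78.462$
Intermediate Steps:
$I = \frac{68}{13}$ ($I = \frac{12 \cdot 5 + 8}{13} = \left(60 + 8\right) \frac{1}{13} = 68 \cdot \frac{1}{13} = \frac{68}{13} \approx 5.2308$)
$x{\left(Y \right)} = 5$
$- 3 x{\left(-4 \right)} I = \left(-3\right) 5 \cdot \frac{68}{13} = \left(-15\right) \frac{68}{13} = - \frac{1020}{13}$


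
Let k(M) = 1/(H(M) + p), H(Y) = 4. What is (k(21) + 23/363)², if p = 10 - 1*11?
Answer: 2304/14641 ≈ 0.15737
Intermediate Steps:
p = -1 (p = 10 - 11 = -1)
k(M) = ⅓ (k(M) = 1/(4 - 1) = 1/3 = ⅓)
(k(21) + 23/363)² = (⅓ + 23/363)² = (48/121)² = 2304/14641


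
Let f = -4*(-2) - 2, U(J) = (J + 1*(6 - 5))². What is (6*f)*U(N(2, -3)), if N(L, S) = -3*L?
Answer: 900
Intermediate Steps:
U(J) = (1 + J)² (U(J) = (J + 1*1)² = (J + 1)² = (1 + J)²)
f = 6 (f = 8 - 2 = 6)
(6*f)*U(N(2, -3)) = (6*6)*(1 - 3*2)² = 36*(1 - 6)² = 36*(-5)² = 36*25 = 900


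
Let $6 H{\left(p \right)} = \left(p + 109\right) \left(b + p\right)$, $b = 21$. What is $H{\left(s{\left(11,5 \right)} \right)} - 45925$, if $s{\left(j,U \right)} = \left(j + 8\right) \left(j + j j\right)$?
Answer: $\frac{2114281}{2} \approx 1.0571 \cdot 10^{6}$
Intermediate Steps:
$s{\left(j,U \right)} = \left(8 + j\right) \left(j + j^{2}\right)$
$H{\left(p \right)} = \frac{\left(21 + p\right) \left(109 + p\right)}{6}$ ($H{\left(p \right)} = \frac{\left(p + 109\right) \left(21 + p\right)}{6} = \frac{\left(109 + p\right) \left(21 + p\right)}{6} = \frac{\left(21 + p\right) \left(109 + p\right)}{6}$)
$H{\left(s{\left(11,5 \right)} \right)} - 45925 = \left(\frac{763}{2} + \frac{\left(11 \left(8 + 11^{2} + 9 \cdot 11\right)\right)^{2}}{6} + \frac{65 \cdot 11 \left(8 + 11^{2} + 9 \cdot 11\right)}{3}\right) - 45925 = \left(\frac{763}{2} + \frac{\left(11 \left(8 + 121 + 99\right)\right)^{2}}{6} + \frac{65 \cdot 11 \left(8 + 121 + 99\right)}{3}\right) - 45925 = \left(\frac{763}{2} + \frac{\left(11 \cdot 228\right)^{2}}{6} + \frac{65 \cdot 11 \cdot 228}{3}\right) - 45925 = \left(\frac{763}{2} + \frac{2508^{2}}{6} + \frac{65}{3} \cdot 2508\right) - 45925 = \left(\frac{763}{2} + \frac{1}{6} \cdot 6290064 + 54340\right) - 45925 = \left(\frac{763}{2} + 1048344 + 54340\right) - 45925 = \frac{2206131}{2} - 45925 = \frac{2114281}{2}$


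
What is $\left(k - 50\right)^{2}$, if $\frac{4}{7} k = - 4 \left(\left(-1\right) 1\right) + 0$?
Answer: $1849$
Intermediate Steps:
$k = 7$ ($k = \frac{7 \left(- 4 \left(\left(-1\right) 1\right) + 0\right)}{4} = \frac{7 \left(\left(-4\right) \left(-1\right) + 0\right)}{4} = \frac{7 \left(4 + 0\right)}{4} = \frac{7}{4} \cdot 4 = 7$)
$\left(k - 50\right)^{2} = \left(7 - 50\right)^{2} = \left(-43\right)^{2} = 1849$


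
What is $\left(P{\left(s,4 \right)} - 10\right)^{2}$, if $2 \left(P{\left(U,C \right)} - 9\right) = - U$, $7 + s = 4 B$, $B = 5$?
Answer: $\frac{225}{4} \approx 56.25$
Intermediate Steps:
$s = 13$ ($s = -7 + 4 \cdot 5 = -7 + 20 = 13$)
$P{\left(U,C \right)} = 9 - \frac{U}{2}$ ($P{\left(U,C \right)} = 9 + \frac{\left(-1\right) U}{2} = 9 - \frac{U}{2}$)
$\left(P{\left(s,4 \right)} - 10\right)^{2} = \left(\left(9 - \frac{13}{2}\right) - 10\right)^{2} = \left(\frac{5}{2} - 10\right)^{2} = \left(- \frac{15}{2}\right)^{2} = \frac{225}{4}$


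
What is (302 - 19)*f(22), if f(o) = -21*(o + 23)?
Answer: -267435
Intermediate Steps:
f(o) = -483 - 21*o (f(o) = -21*(23 + o) = -483 - 21*o)
(302 - 19)*f(22) = (302 - 19)*(-483 - 21*22) = 283*(-483 - 462) = 283*(-945) = -267435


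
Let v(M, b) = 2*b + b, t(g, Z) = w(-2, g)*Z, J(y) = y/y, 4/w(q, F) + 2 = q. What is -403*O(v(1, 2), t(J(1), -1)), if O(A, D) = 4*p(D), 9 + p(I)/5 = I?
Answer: 64480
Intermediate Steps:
w(q, F) = 4/(-2 + q)
J(y) = 1
t(g, Z) = -Z (t(g, Z) = (4/(-2 - 2))*Z = (4/(-4))*Z = (4*(-1/4))*Z = -Z)
v(M, b) = 3*b
p(I) = -45 + 5*I
O(A, D) = -180 + 20*D (O(A, D) = 4*(-45 + 5*D) = -180 + 20*D)
-403*O(v(1, 2), t(J(1), -1)) = -403*(-180 + 20*(-1*(-1))) = -403*(-180 + 20*1) = -403*(-180 + 20) = -403*(-160) = 64480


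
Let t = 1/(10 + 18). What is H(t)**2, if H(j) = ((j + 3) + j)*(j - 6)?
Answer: 51566761/153664 ≈ 335.58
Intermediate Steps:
t = 1/28 ≈ 0.035714
H(j) = (-6 + j)*(3 + 2*j) (H(j) = ((3 + j) + j)*(-6 + j) = (3 + 2*j)*(-6 + j) = (-6 + j)*(3 + 2*j))
H(t)**2 = (-18 - 9*1/28 + 2*(1/28)**2)**2 = (-18 - 9/28 + 2*(1/784))**2 = (-18 - 9/28 + 1/392)**2 = (-7181/392)**2 = 51566761/153664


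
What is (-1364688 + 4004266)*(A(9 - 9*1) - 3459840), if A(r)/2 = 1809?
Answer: -9122967554316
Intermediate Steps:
A(r) = 3618 (A(r) = 2*1809 = 3618)
(-1364688 + 4004266)*(A(9 - 9*1) - 3459840) = (-1364688 + 4004266)*(3618 - 3459840) = 2639578*(-3456222) = -9122967554316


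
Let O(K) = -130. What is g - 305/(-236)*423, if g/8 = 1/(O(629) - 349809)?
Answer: 45147378197/82585604 ≈ 546.67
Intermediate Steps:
g = -8/349939 (g = 8/(-130 - 349809) = 8/(-349939) = 8*(-1/349939) = -8/349939 ≈ -2.2861e-5)
g - 305/(-236)*423 = -8/349939 - 305/(-236)*423 = -8/349939 - 305*(-1/236)*423 = -8/349939 - (-305)*423/236 = -8/349939 - 1*(-129015/236) = -8/349939 + 129015/236 = 45147378197/82585604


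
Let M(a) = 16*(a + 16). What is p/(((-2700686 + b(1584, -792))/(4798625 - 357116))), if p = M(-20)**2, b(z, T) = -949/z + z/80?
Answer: -144083973242880/21389281049 ≈ -6736.3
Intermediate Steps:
b(z, T) = -949/z + z/80 (b(z, T) = -949/z + z*(1/80) = -949/z + z/80)
M(a) = 256 + 16*a (M(a) = 16*(16 + a) = 256 + 16*a)
p = 4096 (p = (256 + 16*(-20))**2 = (256 - 320)**2 = (-64)**2 = 4096)
p/(((-2700686 + b(1584, -792))/(4798625 - 357116))) = 4096/(((-2700686 + (-949/1584 + (1/80)*1584))/(4798625 - 357116))) = 4096/(((-2700686 + (-949*1/1584 + 99/5))/4441509)) = 4096/(((-2700686 + (-949/1584 + 99/5))*(1/4441509))) = 4096/(((-2700686 + 152071/7920)*(1/4441509))) = 4096/((-21389281049/7920*1/4441509)) = 4096/(-21389281049/35176751280) = 4096*(-35176751280/21389281049) = -144083973242880/21389281049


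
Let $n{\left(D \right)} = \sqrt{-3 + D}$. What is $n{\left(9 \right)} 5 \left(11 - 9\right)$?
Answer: $10 \sqrt{6} \approx 24.495$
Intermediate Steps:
$n{\left(9 \right)} 5 \left(11 - 9\right) = \sqrt{-3 + 9} \cdot 5 \left(11 - 9\right) = \sqrt{6} \cdot 5 \cdot 2 = \sqrt{6} \cdot 10 = 10 \sqrt{6}$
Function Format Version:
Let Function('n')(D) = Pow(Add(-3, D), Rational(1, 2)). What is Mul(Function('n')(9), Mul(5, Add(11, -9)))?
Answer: Mul(10, Pow(6, Rational(1, 2))) ≈ 24.495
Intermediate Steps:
Mul(Function('n')(9), Mul(5, Add(11, -9))) = Mul(Pow(Add(-3, 9), Rational(1, 2)), Mul(5, Add(11, -9))) = Mul(Pow(6, Rational(1, 2)), Mul(5, 2)) = Mul(Pow(6, Rational(1, 2)), 10) = Mul(10, Pow(6, Rational(1, 2)))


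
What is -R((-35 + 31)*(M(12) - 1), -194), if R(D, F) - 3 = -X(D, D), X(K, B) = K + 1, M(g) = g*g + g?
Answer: -622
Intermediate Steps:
M(g) = g + g² (M(g) = g² + g = g + g²)
X(K, B) = 1 + K
R(D, F) = 2 - D (R(D, F) = 3 - (1 + D) = 3 + (-1 - D) = 2 - D)
-R((-35 + 31)*(M(12) - 1), -194) = -(2 - (-35 + 31)*(12*(1 + 12) - 1)) = -(2 - (-4)*(12*13 - 1)) = -(2 - (-4)*(156 - 1)) = -(2 - (-4)*155) = -(2 - 1*(-620)) = -(2 + 620) = -1*622 = -622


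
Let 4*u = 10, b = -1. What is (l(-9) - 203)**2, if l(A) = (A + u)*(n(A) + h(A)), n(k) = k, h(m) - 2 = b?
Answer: 22801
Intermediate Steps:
h(m) = 1 (h(m) = 2 - 1 = 1)
u = 5/2 (u = (1/4)*10 = 5/2 ≈ 2.5000)
l(A) = (1 + A)*(5/2 + A) (l(A) = (A + 5/2)*(A + 1) = (5/2 + A)*(1 + A) = (1 + A)*(5/2 + A))
(l(-9) - 203)**2 = ((5/2 + (-9)**2 + (7/2)*(-9)) - 203)**2 = ((5/2 + 81 - 63/2) - 203)**2 = (52 - 203)**2 = (-151)**2 = 22801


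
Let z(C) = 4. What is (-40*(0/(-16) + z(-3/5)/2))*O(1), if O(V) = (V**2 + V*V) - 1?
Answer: -80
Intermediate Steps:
O(V) = -1 + 2*V**2 (O(V) = (V**2 + V**2) - 1 = 2*V**2 - 1 = -1 + 2*V**2)
(-40*(0/(-16) + z(-3/5)/2))*O(1) = (-40*(0/(-16) + 4/2))*(-1 + 2*1**2) = (-40*(0*(-1/16) + 4*(1/2)))*(-1 + 2*1) = (-40*(0 + 2))*(-1 + 2) = -40*2*1 = -80*1 = -80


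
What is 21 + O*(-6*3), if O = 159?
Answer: -2841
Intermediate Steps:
21 + O*(-6*3) = 21 + 159*(-6*3) = 21 + 159*(-18) = 21 - 2862 = -2841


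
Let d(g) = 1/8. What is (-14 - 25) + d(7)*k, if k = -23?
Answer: -335/8 ≈ -41.875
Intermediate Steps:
d(g) = ⅛
(-14 - 25) + d(7)*k = (-14 - 25) + (⅛)*(-23) = -39 - 23/8 = -335/8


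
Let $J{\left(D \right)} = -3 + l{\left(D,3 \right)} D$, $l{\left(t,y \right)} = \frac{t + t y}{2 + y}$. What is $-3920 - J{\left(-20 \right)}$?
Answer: $-4237$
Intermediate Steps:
$l{\left(t,y \right)} = \frac{t + t y}{2 + y}$
$J{\left(D \right)} = -3 + \frac{4 D^{2}}{5}$ ($J{\left(D \right)} = -3 + \frac{D \left(1 + 3\right)}{2 + 3} D = -3 + D \frac{1}{5} \cdot 4 D = -3 + \frac{4 D}{5} D = -3 + \frac{4 D^{2}}{5}$)
$-3920 - J{\left(-20 \right)} = -3920 - \left(-3 + \frac{4 \left(-20\right)^{2}}{5}\right) = -3920 - \left(-3 + \frac{4}{5} \cdot 400\right) = -3920 - \left(-3 + 320\right) = -3920 - 317 = -4237$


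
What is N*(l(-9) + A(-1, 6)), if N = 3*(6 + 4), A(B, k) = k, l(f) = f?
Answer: -90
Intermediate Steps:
N = 30 (N = 3*10 = 30)
N*(l(-9) + A(-1, 6)) = 30*(-9 + 6) = 30*(-3) = -90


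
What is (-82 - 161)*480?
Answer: -116640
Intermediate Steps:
(-82 - 161)*480 = -243*480 = -116640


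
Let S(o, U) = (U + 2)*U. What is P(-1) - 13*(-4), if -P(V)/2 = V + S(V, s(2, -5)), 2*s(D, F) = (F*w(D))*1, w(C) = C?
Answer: 24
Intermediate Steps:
s(D, F) = D*F/2 (s(D, F) = ((F*D)*1)/2 = ((D*F)*1)/2 = (D*F)/2 = D*F/2)
S(o, U) = U*(2 + U) (S(o, U) = (2 + U)*U = U*(2 + U))
P(V) = -30 - 2*V (P(V) = -2*(V + ((½)*2*(-5))*(2 + (½)*2*(-5))) = -2*(V - 5*(2 - 5)) = -2*(V - 5*(-3)) = -2*(V + 15) = -2*(15 + V) = -30 - 2*V)
P(-1) - 13*(-4) = (-30 - 2*(-1)) - 13*(-4) = (-30 + 2) + 52 = -28 + 52 = 24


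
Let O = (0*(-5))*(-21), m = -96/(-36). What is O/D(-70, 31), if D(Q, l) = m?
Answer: 0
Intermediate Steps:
m = 8/3 (m = -96*(-1/36) = 8/3 ≈ 2.6667)
O = 0 (O = 0*(-21) = 0)
D(Q, l) = 8/3
O/D(-70, 31) = 0/(8/3) = 0*(3/8) = 0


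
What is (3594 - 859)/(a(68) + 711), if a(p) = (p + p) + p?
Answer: 547/183 ≈ 2.9891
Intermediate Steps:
a(p) = 3*p (a(p) = 2*p + p = 3*p)
(3594 - 859)/(a(68) + 711) = (3594 - 859)/(3*68 + 711) = 2735/(204 + 711) = 2735/915 = 2735*(1/915) = 547/183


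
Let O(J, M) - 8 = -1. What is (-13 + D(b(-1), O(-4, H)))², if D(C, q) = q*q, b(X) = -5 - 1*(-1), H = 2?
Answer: 1296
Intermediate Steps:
b(X) = -4 (b(X) = -5 + 1 = -4)
O(J, M) = 7 (O(J, M) = 8 - 1 = 7)
D(C, q) = q²
(-13 + D(b(-1), O(-4, H)))² = (-13 + 7²)² = (-13 + 49)² = 36² = 1296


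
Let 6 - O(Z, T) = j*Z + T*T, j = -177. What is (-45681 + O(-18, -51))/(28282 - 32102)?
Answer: 25731/1910 ≈ 13.472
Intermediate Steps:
O(Z, T) = 6 - T² + 177*Z (O(Z, T) = 6 - (-177*Z + T*T) = 6 - (-177*Z + T²) = 6 - (T² - 177*Z) = 6 + (-T² + 177*Z) = 6 - T² + 177*Z)
(-45681 + O(-18, -51))/(28282 - 32102) = (-45681 + (6 - 1*(-51)² + 177*(-18)))/(28282 - 32102) = (-45681 + (6 - 1*2601 - 3186))/(-3820) = (-45681 + (6 - 2601 - 3186))*(-1/3820) = (-45681 - 5781)*(-1/3820) = -51462*(-1/3820) = 25731/1910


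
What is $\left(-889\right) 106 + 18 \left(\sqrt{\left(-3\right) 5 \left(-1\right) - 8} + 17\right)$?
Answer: $-93928 + 18 \sqrt{7} \approx -93880.0$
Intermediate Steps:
$\left(-889\right) 106 + 18 \left(\sqrt{\left(-3\right) 5 \left(-1\right) - 8} + 17\right) = -94234 + 18 \left(\sqrt{\left(-15\right) \left(-1\right) - 8} + 17\right) = -94234 + 18 \left(\sqrt{15 - 8} + 17\right) = -94234 + 18 \left(\sqrt{7} + 17\right) = -94234 + 18 \left(17 + \sqrt{7}\right) = -94234 + \left(306 + 18 \sqrt{7}\right) = -93928 + 18 \sqrt{7}$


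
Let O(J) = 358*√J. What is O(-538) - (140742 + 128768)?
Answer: -269510 + 358*I*√538 ≈ -2.6951e+5 + 8303.8*I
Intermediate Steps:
O(-538) - (140742 + 128768) = 358*√(-538) - (140742 + 128768) = 358*(I*√538) - 1*269510 = 358*I*√538 - 269510 = -269510 + 358*I*√538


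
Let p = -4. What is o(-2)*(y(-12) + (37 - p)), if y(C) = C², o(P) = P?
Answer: -370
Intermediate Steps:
o(-2)*(y(-12) + (37 - p)) = -2*((-12)² + (37 - 1*(-4))) = -2*(144 + (37 + 4)) = -2*(144 + 41) = -2*185 = -370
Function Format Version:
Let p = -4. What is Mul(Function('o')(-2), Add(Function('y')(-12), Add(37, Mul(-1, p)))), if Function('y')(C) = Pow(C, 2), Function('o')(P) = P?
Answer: -370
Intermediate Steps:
Mul(Function('o')(-2), Add(Function('y')(-12), Add(37, Mul(-1, p)))) = Mul(-2, Add(Pow(-12, 2), Add(37, Mul(-1, -4)))) = Mul(-2, Add(144, Add(37, 4))) = Mul(-2, Add(144, 41)) = Mul(-2, 185) = -370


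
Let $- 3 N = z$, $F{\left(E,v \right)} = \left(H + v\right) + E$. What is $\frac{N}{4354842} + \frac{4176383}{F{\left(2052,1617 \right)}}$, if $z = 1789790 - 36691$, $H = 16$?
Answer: $\frac{54556004119643}{48142778310} \approx 1133.2$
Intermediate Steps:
$F{\left(E,v \right)} = 16 + E + v$ ($F{\left(E,v \right)} = \left(16 + v\right) + E = 16 + E + v$)
$z = 1753099$ ($z = 1789790 - 36691 = 1753099$)
$N = - \frac{1753099}{3}$ ($N = \left(- \frac{1}{3}\right) 1753099 = - \frac{1753099}{3} \approx -5.8437 \cdot 10^{5}$)
$\frac{N}{4354842} + \frac{4176383}{F{\left(2052,1617 \right)}} = - \frac{1753099}{3 \cdot 4354842} + \frac{4176383}{16 + 2052 + 1617} = \left(- \frac{1753099}{3}\right) \frac{1}{4354842} + \frac{4176383}{3685} = - \frac{1753099}{13064526} + 4176383 \cdot \frac{1}{3685} = - \frac{1753099}{13064526} + \frac{4176383}{3685} = \frac{54556004119643}{48142778310}$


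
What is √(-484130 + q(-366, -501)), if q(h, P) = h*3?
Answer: 2*I*√121307 ≈ 696.58*I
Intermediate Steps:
q(h, P) = 3*h
√(-484130 + q(-366, -501)) = √(-484130 + 3*(-366)) = √(-484130 - 1098) = √(-485228) = 2*I*√121307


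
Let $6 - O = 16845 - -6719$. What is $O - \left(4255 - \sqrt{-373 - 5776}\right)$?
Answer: $-27813 + i \sqrt{6149} \approx -27813.0 + 78.416 i$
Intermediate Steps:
$O = -23558$ ($O = 6 - \left(16845 - -6719\right) = 6 - \left(16845 + 6719\right) = 6 - 23564 = -23558$)
$O - \left(4255 - \sqrt{-373 - 5776}\right) = -23558 - \left(4255 - \sqrt{-373 - 5776}\right) = -23558 - \left(4255 - i \sqrt{6149}\right) = -27813 + i \sqrt{6149}$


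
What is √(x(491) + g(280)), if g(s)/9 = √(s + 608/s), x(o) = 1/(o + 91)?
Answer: √(712950 + 213396120*√86415)/20370 ≈ 12.296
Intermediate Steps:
x(o) = 1/(91 + o)
g(s) = 9*√(s + 608/s)
√(x(491) + g(280)) = √(1/(91 + 491) + 9*√(280 + 608/280)) = √(1/582 + 9*√(280 + 608*(1/280))) = √(1/582 + 9*√(280 + 76/35)) = √(1/582 + 9*√(9876/35)) = √(1/582 + 9*(2*√86415/35)) = √(1/582 + 18*√86415/35)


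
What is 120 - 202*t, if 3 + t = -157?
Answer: 32440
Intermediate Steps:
t = -160 (t = -3 - 157 = -160)
120 - 202*t = 120 - 202*(-160) = 120 + 32320 = 32440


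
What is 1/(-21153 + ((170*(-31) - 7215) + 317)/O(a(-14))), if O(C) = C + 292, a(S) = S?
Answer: -139/2946351 ≈ -4.7177e-5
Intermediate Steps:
O(C) = 292 + C
1/(-21153 + ((170*(-31) - 7215) + 317)/O(a(-14))) = 1/(-21153 + ((170*(-31) - 7215) + 317)/(292 - 14)) = 1/(-21153 + ((-5270 - 7215) + 317)/278) = 1/(-21153 + (-12485 + 317)*(1/278)) = 1/(-21153 - 12168*1/278) = 1/(-21153 - 6084/139) = 1/(-2946351/139) = -139/2946351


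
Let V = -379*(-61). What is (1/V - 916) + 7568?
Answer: 153787589/23119 ≈ 6652.0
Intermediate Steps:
V = 23119
(1/V - 916) + 7568 = (1/23119 - 916) + 7568 = -21177003/23119 + 7568 = 153787589/23119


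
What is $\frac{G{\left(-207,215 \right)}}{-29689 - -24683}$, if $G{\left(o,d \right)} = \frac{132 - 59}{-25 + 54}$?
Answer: $- \frac{73}{145174} \approx -0.00050285$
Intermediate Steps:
$G{\left(o,d \right)} = \frac{73}{29}$
$\frac{G{\left(-207,215 \right)}}{-29689 - -24683} = \frac{73}{29 \left(-29689 - -24683\right)} = \frac{73}{29 \left(-29689 + 24683\right)} = \frac{73}{29 \left(-5006\right)} = \frac{73}{29} \left(- \frac{1}{5006}\right) = - \frac{73}{145174}$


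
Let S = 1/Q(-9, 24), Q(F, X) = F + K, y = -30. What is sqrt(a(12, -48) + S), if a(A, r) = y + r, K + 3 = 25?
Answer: I*sqrt(13169)/13 ≈ 8.8274*I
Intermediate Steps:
K = 22 (K = -3 + 25 = 22)
a(A, r) = -30 + r
Q(F, X) = 22 + F (Q(F, X) = F + 22 = 22 + F)
S = 1/13 (S = 1/(22 - 9) = 1/13 ≈ 0.076923)
sqrt(a(12, -48) + S) = sqrt((-30 - 48) + 1/13) = sqrt(-78 + 1/13) = sqrt(-1013/13) = I*sqrt(13169)/13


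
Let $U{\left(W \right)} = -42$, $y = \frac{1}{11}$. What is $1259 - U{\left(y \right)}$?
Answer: $1301$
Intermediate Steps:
$y = \frac{1}{11} \approx 0.090909$
$1259 - U{\left(y \right)} = 1259 - -42 = 1259 + 42 = 1301$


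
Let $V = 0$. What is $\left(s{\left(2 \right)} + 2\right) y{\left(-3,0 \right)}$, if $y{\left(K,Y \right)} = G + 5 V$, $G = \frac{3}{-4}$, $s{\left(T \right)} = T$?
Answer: $-3$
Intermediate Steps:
$G = - \frac{3}{4}$ ($G = 3 \left(- \frac{1}{4}\right) = - \frac{3}{4} \approx -0.75$)
$y{\left(K,Y \right)} = - \frac{3}{4}$ ($y{\left(K,Y \right)} = - \frac{3}{4} + 5 \cdot 0 = - \frac{3}{4} + 0 = - \frac{3}{4}$)
$\left(s{\left(2 \right)} + 2\right) y{\left(-3,0 \right)} = \left(2 + 2\right) \left(- \frac{3}{4}\right) = 4 \left(- \frac{3}{4}\right) = -3$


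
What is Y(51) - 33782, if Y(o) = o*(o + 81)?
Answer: -27050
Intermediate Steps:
Y(o) = o*(81 + o)
Y(51) - 33782 = 51*(81 + 51) - 33782 = 51*132 - 33782 = 6732 - 33782 = -27050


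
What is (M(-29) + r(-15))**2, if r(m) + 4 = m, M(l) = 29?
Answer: 100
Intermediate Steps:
r(m) = -4 + m
(M(-29) + r(-15))**2 = (29 + (-4 - 15))**2 = (29 - 19)**2 = 10**2 = 100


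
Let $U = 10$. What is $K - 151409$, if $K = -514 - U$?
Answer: $-151933$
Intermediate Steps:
$K = -524$ ($K = -514 - 10 = -524$)
$K - 151409 = -524 - 151409 = -151933$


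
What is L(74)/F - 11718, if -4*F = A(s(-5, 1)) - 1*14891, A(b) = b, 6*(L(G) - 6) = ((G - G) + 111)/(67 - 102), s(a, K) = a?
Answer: -3054647857/260680 ≈ -11718.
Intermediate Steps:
L(G) = 383/70 (L(G) = 6 + (((G - G) + 111)/(67 - 102))/6 = 6 + ((0 + 111)/(-35))/6 = 6 + (111*(-1/35))/6 = 6 + (⅙)*(-111/35) = 6 - 37/70 = 383/70)
F = 3724 (F = -(-5 - 1*14891)/4 = -(-5 - 14891)/4 = -¼*(-14896) = 3724)
L(74)/F - 11718 = (383/70)/3724 - 11718 = (383/70)*(1/3724) - 11718 = 383/260680 - 11718 = -3054647857/260680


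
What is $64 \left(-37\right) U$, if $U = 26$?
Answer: $-61568$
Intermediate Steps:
$64 \left(-37\right) U = 64 \left(-37\right) 26 = \left(-2368\right) 26 = -61568$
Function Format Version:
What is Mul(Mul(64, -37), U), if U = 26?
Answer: -61568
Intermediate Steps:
Mul(Mul(64, -37), U) = Mul(Mul(64, -37), 26) = Mul(-2368, 26) = -61568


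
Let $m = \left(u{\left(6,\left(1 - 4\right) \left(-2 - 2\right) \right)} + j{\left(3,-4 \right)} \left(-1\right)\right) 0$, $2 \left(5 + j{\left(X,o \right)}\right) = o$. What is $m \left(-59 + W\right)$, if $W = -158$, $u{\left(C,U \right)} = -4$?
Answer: $0$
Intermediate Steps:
$j{\left(X,o \right)} = -5 + \frac{o}{2}$
$m = 0$ ($m = \left(-4 + \left(-5 + \frac{1}{2} \left(-4\right)\right) \left(-1\right)\right) 0 = \left(-4 + \left(-5 - 2\right) \left(-1\right)\right) 0 = \left(-4 - -7\right) 0 = \left(-4 + 7\right) 0 = 3 \cdot 0 = 0$)
$m \left(-59 + W\right) = 0 \left(-59 - 158\right) = 0 \left(-217\right) = 0$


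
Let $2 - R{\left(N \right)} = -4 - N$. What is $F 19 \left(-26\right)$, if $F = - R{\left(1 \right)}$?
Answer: $3458$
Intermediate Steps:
$R{\left(N \right)} = 6 + N$ ($R{\left(N \right)} = 2 - \left(-4 - N\right) = 2 + \left(4 + N\right) = 6 + N$)
$F = -7$ ($F = - (6 + 1) = \left(-1\right) 7 = -7$)
$F 19 \left(-26\right) = \left(-7\right) 19 \left(-26\right) = \left(-133\right) \left(-26\right) = 3458$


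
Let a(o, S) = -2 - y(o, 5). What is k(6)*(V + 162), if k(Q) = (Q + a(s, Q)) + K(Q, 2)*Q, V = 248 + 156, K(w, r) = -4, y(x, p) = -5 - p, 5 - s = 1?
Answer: -5660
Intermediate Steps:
s = 4 (s = 5 - 1*1 = 5 - 1 = 4)
a(o, S) = 8 (a(o, S) = -2 - (-5 - 1*5) = -2 - (-5 - 5) = -2 - 1*(-10) = -2 + 10 = 8)
V = 404
k(Q) = 8 - 3*Q (k(Q) = (Q + 8) - 4*Q = (8 + Q) - 4*Q = 8 - 3*Q)
k(6)*(V + 162) = (8 - 3*6)*(404 + 162) = (8 - 18)*566 = -10*566 = -5660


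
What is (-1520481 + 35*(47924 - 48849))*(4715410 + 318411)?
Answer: -7816799142776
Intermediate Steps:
(-1520481 + 35*(47924 - 48849))*(4715410 + 318411) = (-1520481 + 35*(-925))*5033821 = (-1520481 - 32375)*5033821 = -1552856*5033821 = -7816799142776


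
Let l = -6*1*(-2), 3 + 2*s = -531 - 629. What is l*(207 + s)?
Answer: -4494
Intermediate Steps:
s = -1163/2 (s = -3/2 + (-531 - 629)/2 = -3/2 + (½)*(-1160) = -3/2 - 580 = -1163/2 ≈ -581.50)
l = 12 (l = -6*(-2) = 12)
l*(207 + s) = 12*(207 - 1163/2) = 12*(-749/2) = -4494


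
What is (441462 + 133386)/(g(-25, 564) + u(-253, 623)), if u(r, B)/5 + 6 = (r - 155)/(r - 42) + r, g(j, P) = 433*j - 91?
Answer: -33916032/720041 ≈ -47.103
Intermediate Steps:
g(j, P) = -91 + 433*j
u(r, B) = -30 + 5*r + 5*(-155 + r)/(-42 + r) (u(r, B) = -30 + 5*((r - 155)/(r - 42) + r) = -30 + 5*((-155 + r)/(-42 + r) + r) = -30 + 5*(r + (-155 + r)/(-42 + r)) = -30 + (5*r + 5*(-155 + r)/(-42 + r)) = -30 + 5*r + 5*(-155 + r)/(-42 + r))
(441462 + 133386)/(g(-25, 564) + u(-253, 623)) = (441462 + 133386)/((-91 + 433*(-25)) + 5*(97 + (-253)² - 47*(-253))/(-42 - 253)) = 574848/((-91 - 10825) + 5*(97 + 64009 + 11891)/(-295)) = 574848/(-10916 + 5*(-1/295)*75997) = 574848/(-10916 - 75997/59) = 574848/(-720041/59) = 574848*(-59/720041) = -33916032/720041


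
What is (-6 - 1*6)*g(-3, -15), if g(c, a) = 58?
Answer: -696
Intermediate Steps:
(-6 - 1*6)*g(-3, -15) = (-6 - 1*6)*58 = (-6 - 6)*58 = -12*58 = -696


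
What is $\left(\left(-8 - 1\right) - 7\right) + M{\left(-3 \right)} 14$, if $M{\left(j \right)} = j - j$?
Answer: $-16$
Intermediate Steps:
$M{\left(j \right)} = 0$
$\left(\left(-8 - 1\right) - 7\right) + M{\left(-3 \right)} 14 = \left(\left(-8 - 1\right) - 7\right) + 0 \cdot 14 = \left(-9 - 7\right) + 0 = -16 + 0 = -16$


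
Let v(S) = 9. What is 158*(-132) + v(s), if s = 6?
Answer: -20847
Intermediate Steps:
158*(-132) + v(s) = 158*(-132) + 9 = -20856 + 9 = -20847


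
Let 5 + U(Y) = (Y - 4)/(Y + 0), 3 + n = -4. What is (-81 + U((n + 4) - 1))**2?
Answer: 7056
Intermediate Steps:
n = -7 (n = -3 - 4 = -7)
U(Y) = -5 + (-4 + Y)/Y (U(Y) = -5 + (Y - 4)/(Y + 0) = -5 + (-4 + Y)/Y)
(-81 + U((n + 4) - 1))**2 = (-81 + (-4 - 4/((-7 + 4) - 1)))**2 = (-81 + (-4 - 4/(-3 - 1)))**2 = (-81 + (-4 - 4/(-4)))**2 = (-81 + (-4 - 4*(-1/4)))**2 = (-81 + (-4 + 1))**2 = (-81 - 3)**2 = (-84)**2 = 7056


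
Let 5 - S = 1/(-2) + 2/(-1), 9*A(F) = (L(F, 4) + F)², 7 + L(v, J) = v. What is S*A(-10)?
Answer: 1215/2 ≈ 607.50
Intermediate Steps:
L(v, J) = -7 + v
A(F) = (-7 + 2*F)²/9 (A(F) = ((-7 + F) + F)²/9 = (-7 + 2*F)²/9)
S = 15/2 (S = 5 - (1/(-2) + 2/(-1)) = 5 - (1*(-½) + 2*(-1)) = 5 - (-½ - 2) = 5 - 1*(-5/2) = 5 + 5/2 = 15/2 ≈ 7.5000)
S*A(-10) = 15*((-7 + 2*(-10))²/9)/2 = 15*((-7 - 20)²/9)/2 = 15*((⅑)*(-27)²)/2 = 15*((⅑)*729)/2 = (15/2)*81 = 1215/2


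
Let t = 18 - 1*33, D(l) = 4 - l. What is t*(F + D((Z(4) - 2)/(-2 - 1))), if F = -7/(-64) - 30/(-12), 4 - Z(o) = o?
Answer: -5705/64 ≈ -89.141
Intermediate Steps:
Z(o) = 4 - o
F = 167/64 (F = -7*(-1/64) - 30*(-1/12) = 7/64 + 5/2 = 167/64 ≈ 2.6094)
t = -15 (t = 18 - 33 = -15)
t*(F + D((Z(4) - 2)/(-2 - 1))) = -15*(167/64 + (4 - ((4 - 1*4) - 2)/(-2 - 1))) = -15*(167/64 + (4 - ((4 - 4) - 2)/(-3))) = -15*(167/64 + (4 - (0 - 2)*(-1)/3)) = -15*(167/64 + (4 - (-2)*(-1)/3)) = -15*(167/64 + (4 - 1*⅔)) = -15*(167/64 + (4 - ⅔)) = -15*(167/64 + 10/3) = -15*1141/192 = -5705/64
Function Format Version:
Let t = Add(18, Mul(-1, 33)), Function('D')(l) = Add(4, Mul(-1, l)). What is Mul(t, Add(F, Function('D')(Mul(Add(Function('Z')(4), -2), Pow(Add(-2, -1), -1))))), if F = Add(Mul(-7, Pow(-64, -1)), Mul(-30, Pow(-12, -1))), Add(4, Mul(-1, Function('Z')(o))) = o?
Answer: Rational(-5705, 64) ≈ -89.141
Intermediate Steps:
Function('Z')(o) = Add(4, Mul(-1, o))
F = Rational(167, 64) (F = Add(Mul(-7, Rational(-1, 64)), Mul(-30, Rational(-1, 12))) = Add(Rational(7, 64), Rational(5, 2)) = Rational(167, 64) ≈ 2.6094)
t = -15 (t = Add(18, -33) = -15)
Mul(t, Add(F, Function('D')(Mul(Add(Function('Z')(4), -2), Pow(Add(-2, -1), -1))))) = Mul(-15, Add(Rational(167, 64), Add(4, Mul(-1, Mul(Add(Add(4, Mul(-1, 4)), -2), Pow(Add(-2, -1), -1)))))) = Mul(-15, Add(Rational(167, 64), Add(4, Mul(-1, Mul(Add(Add(4, -4), -2), Pow(-3, -1)))))) = Mul(-15, Add(Rational(167, 64), Add(4, Mul(-1, Mul(Add(0, -2), Rational(-1, 3)))))) = Mul(-15, Add(Rational(167, 64), Add(4, Mul(-1, Mul(-2, Rational(-1, 3)))))) = Mul(-15, Add(Rational(167, 64), Add(4, Mul(-1, Rational(2, 3))))) = Mul(-15, Add(Rational(167, 64), Add(4, Rational(-2, 3)))) = Mul(-15, Add(Rational(167, 64), Rational(10, 3))) = Mul(-15, Rational(1141, 192)) = Rational(-5705, 64)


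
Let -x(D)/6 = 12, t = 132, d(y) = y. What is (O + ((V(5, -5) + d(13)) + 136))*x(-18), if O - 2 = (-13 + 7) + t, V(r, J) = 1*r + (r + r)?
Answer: -21024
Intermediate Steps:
V(r, J) = 3*r (V(r, J) = r + 2*r = 3*r)
O = 128 (O = 2 + ((-13 + 7) + 132) = 2 + (-6 + 132) = 2 + 126 = 128)
x(D) = -72 (x(D) = -6*12 = -72)
(O + ((V(5, -5) + d(13)) + 136))*x(-18) = (128 + ((3*5 + 13) + 136))*(-72) = (128 + ((15 + 13) + 136))*(-72) = (128 + (28 + 136))*(-72) = (128 + 164)*(-72) = 292*(-72) = -21024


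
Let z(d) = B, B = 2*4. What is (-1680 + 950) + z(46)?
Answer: -722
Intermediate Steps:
B = 8
z(d) = 8
(-1680 + 950) + z(46) = (-1680 + 950) + 8 = -730 + 8 = -722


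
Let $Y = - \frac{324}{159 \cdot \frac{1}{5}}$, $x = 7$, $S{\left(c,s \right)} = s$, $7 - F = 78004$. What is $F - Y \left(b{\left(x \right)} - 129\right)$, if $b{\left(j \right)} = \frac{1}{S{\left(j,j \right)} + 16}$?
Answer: $- \frac{96679983}{1219} \approx -79311.0$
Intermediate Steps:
$F = -77997$ ($F = 7 - 78004 = -77997$)
$b{\left(j \right)} = \frac{1}{16 + j}$ ($b{\left(j \right)} = \frac{1}{j + 16} = \frac{1}{16 + j}$)
$Y = - \frac{540}{53}$ ($Y = - \frac{324}{159 \cdot \frac{1}{5}} = - \frac{324}{\frac{159}{5}} = \left(-324\right) \frac{5}{159} = - \frac{540}{53} \approx -10.189$)
$F - Y \left(b{\left(x \right)} - 129\right) = -77997 - - \frac{540 \left(\frac{1}{16 + 7} - 129\right)}{53} = -77997 - - \frac{540 \left(\frac{1}{23} - 129\right)}{53} = -77997 - \left(- \frac{540}{53}\right) \left(- \frac{2966}{23}\right) = -77997 - \frac{1601640}{1219} = - \frac{96679983}{1219}$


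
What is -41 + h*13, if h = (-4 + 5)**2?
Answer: -28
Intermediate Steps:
h = 1 (h = 1**2 = 1)
-41 + h*13 = -41 + 1*13 = -41 + 13 = -28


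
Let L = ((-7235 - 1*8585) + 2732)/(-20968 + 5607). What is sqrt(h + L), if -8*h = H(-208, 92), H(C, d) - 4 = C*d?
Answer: sqrt(2258000609758)/30722 ≈ 48.912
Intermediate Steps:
H(C, d) = 4 + C*d
h = 4783/2 (h = -(4 - 208*92)/8 = -(4 - 19136)/8 = -1/8*(-19132) = 4783/2 ≈ 2391.5)
L = 13088/15361 (L = ((-7235 - 8585) + 2732)/(-15361) = (-15820 + 2732)*(-1/15361) = -13088*(-1/15361) = 13088/15361 ≈ 0.85203)
sqrt(h + L) = sqrt(4783/2 + 13088/15361) = sqrt(73497839/30722) = sqrt(2258000609758)/30722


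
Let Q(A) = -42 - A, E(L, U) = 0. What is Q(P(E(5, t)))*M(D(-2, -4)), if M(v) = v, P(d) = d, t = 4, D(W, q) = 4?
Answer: -168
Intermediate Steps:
Q(P(E(5, t)))*M(D(-2, -4)) = (-42 - 1*0)*4 = (-42 + 0)*4 = -42*4 = -168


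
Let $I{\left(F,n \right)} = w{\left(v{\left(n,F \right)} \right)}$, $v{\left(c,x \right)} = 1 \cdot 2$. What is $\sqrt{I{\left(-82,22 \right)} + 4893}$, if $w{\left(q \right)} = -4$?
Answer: $\sqrt{4889} \approx 69.921$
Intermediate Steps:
$v{\left(c,x \right)} = 2$
$I{\left(F,n \right)} = -4$
$\sqrt{I{\left(-82,22 \right)} + 4893} = \sqrt{-4 + 4893} = \sqrt{4889}$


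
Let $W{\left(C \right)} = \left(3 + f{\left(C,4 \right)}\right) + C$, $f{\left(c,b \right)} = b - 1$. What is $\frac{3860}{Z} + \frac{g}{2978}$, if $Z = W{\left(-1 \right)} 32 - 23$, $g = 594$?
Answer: $\frac{5788229}{203993} \approx 28.375$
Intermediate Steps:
$f{\left(c,b \right)} = -1 + b$
$W{\left(C \right)} = 6 + C$ ($W{\left(C \right)} = \left(3 + \left(-1 + 4\right)\right) + C = \left(3 + 3\right) + C = 6 + C$)
$Z = 137$ ($Z = \left(6 - 1\right) 32 - 23 = 5 \cdot 32 - 23 = 160 - 23 = 137$)
$\frac{3860}{Z} + \frac{g}{2978} = \frac{3860}{137} + \frac{594}{2978} = 3860 \cdot \frac{1}{137} + 594 \cdot \frac{1}{2978} = \frac{3860}{137} + \frac{297}{1489} = \frac{5788229}{203993}$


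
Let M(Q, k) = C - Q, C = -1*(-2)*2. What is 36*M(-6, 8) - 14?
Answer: 346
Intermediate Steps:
C = 4 (C = 2*2 = 4)
M(Q, k) = 4 - Q
36*M(-6, 8) - 14 = 36*(4 - 1*(-6)) - 14 = 36*(4 + 6) - 14 = 36*10 - 14 = 360 - 14 = 346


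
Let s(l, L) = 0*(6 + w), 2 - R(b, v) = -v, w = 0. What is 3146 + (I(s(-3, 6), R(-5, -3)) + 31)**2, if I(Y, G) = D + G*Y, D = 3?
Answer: 4302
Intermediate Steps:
R(b, v) = 2 + v (R(b, v) = 2 - (-1)*v = 2 + v)
s(l, L) = 0 (s(l, L) = 0*(6 + 0) = 0*6 = 0)
I(Y, G) = 3 + G*Y
3146 + (I(s(-3, 6), R(-5, -3)) + 31)**2 = 3146 + ((3 + (2 - 3)*0) + 31)**2 = 3146 + ((3 - 1*0) + 31)**2 = 3146 + ((3 + 0) + 31)**2 = 3146 + (3 + 31)**2 = 3146 + 34**2 = 3146 + 1156 = 4302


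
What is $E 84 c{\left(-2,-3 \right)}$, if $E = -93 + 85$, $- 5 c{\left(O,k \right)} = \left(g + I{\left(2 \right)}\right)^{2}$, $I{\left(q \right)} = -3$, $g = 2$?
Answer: $\frac{672}{5} \approx 134.4$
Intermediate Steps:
$c{\left(O,k \right)} = - \frac{1}{5}$ ($c{\left(O,k \right)} = - \frac{\left(2 - 3\right)^{2}}{5} = - \frac{\left(-1\right)^{2}}{5} = \left(- \frac{1}{5}\right) 1 = - \frac{1}{5}$)
$E = -8$
$E 84 c{\left(-2,-3 \right)} = \left(-8\right) 84 \left(- \frac{1}{5}\right) = \left(-672\right) \left(- \frac{1}{5}\right) = \frac{672}{5}$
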